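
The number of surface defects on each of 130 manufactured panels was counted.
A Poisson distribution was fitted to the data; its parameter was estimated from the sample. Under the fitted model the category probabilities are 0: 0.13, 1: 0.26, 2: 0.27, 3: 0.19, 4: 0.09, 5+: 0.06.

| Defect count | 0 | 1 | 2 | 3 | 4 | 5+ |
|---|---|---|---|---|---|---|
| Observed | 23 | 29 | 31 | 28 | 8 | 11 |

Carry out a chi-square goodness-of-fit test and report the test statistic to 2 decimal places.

6.29

Expected counts E_i = n·p_i: 130×0.13 = 16.9, 130×0.26 = 33.8, 130×0.27 = 35.1, 130×0.19 = 24.7, 130×0.09 = 11.7, 130×0.06 = 7.8.
χ² = (23−16.9)²/16.9 + (29−33.8)²/33.8 + (31−35.1)²/35.1 + (28−24.7)²/24.7 + (8−11.7)²/11.7 + (11−7.8)²/7.8
   = 2.202 + 0.682 + 0.479 + 0.441 + 1.170 + 1.313
Sum = 6.29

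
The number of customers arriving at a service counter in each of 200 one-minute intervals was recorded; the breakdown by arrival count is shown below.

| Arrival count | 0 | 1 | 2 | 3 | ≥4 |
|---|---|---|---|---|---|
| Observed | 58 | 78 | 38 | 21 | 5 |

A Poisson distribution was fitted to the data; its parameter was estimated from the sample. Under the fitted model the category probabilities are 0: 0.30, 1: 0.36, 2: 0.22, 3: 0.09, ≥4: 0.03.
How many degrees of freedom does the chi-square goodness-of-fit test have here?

3

There are k = 5 categories and 1 parameter estimated from the data, so df = 5 − 1 − 1 = 3.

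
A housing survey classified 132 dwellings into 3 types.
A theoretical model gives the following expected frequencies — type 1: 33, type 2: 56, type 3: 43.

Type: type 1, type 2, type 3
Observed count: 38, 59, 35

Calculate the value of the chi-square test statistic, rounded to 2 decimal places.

χ² = (38−33)²/33 + (59−56)²/56 + (35−43)²/43
   = 0.758 + 0.161 + 1.488
Sum = 2.41

2.41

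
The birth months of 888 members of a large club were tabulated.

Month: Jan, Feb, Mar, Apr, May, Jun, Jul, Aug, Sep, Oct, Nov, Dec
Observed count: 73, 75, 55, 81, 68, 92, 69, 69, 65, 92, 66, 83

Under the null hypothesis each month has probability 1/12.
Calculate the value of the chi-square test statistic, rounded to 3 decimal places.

Expected count for each of the 12 categories: 888/12 = 74.
cat         O        E   (O−E)²/E
Jan        73       74     0.0135
Feb        75       74     0.0135
Mar        55       74     4.8784
Apr        81       74     0.6622
May        68       74     0.4865
Jun        92       74     4.3784
Jul        69       74     0.3378
Aug        69       74     0.3378
Sep        65       74     1.0946
Oct        92       74     4.3784
Nov        66       74     0.8649
Dec        83       74     1.0946
Sum = 18.541

18.541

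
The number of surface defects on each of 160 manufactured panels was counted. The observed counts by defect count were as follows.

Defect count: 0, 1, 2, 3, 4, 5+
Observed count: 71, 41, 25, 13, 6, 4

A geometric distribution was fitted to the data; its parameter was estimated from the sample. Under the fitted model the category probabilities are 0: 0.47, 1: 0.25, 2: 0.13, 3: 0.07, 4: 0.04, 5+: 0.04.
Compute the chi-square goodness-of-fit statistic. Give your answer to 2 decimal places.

2.32

Expected counts E_i = n·p_i: 160×0.47 = 75.2, 160×0.25 = 40, 160×0.13 = 20.8, 160×0.07 = 11.2, 160×0.04 = 6.4, 160×0.04 = 6.4.
cat         O        E   (O−E)²/E
0          71     75.2      0.235
1          41       40      0.025
2          25     20.8      0.848
3          13     11.2      0.289
4           6      6.4      0.025
5+          4      6.4      0.900
Sum = 2.32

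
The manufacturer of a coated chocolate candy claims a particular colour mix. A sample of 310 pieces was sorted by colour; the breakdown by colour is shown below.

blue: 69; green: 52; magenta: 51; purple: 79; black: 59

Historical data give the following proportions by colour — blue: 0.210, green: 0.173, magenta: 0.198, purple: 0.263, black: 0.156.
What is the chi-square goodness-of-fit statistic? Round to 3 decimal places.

Expected counts E_i = n·p_i: 310×0.210 = 65.1, 310×0.173 = 53.63, 310×0.198 = 61.38, 310×0.263 = 81.53, 310×0.156 = 48.36.
cat          O        E   (O−E)²/E
blue        69     65.1     0.2336
green       52    53.63     0.0495
magenta     51    61.38     1.7554
purple      79    81.53     0.0785
black       59    48.36     2.3410
Sum = 4.458

4.458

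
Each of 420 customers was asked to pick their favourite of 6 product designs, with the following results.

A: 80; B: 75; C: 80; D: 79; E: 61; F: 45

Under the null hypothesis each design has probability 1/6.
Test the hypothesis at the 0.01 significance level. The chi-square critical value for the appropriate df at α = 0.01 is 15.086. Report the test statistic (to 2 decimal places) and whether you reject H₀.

Under H₀ each category has probability 1/6, so each expected count is 420/6 = 70.
χ² = (80−70)²/70 + (75−70)²/70 + (80−70)²/70 + (79−70)²/70 + (61−70)²/70 + (45−70)²/70
   = 1.429 + 0.357 + 1.429 + 1.157 + 1.157 + 8.929
Sum = 14.46
df = 5. Since 14.46 < 15.086, we do not reject H₀.

14.46; do not reject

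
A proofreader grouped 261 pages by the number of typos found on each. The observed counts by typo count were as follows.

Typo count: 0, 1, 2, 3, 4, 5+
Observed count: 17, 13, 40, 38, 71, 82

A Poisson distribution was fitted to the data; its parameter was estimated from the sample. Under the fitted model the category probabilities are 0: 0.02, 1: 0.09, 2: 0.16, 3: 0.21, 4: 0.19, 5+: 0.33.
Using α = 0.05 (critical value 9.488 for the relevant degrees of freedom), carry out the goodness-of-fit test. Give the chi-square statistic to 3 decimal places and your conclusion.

Expected counts E_i = n·p_i: 261×0.02 = 5.22, 261×0.09 = 23.49, 261×0.16 = 41.76, 261×0.21 = 54.81, 261×0.19 = 49.59, 261×0.33 = 86.13.
0: (17 − 5.22)²/5.22 = 138.7684/5.22 = 26.5840
1: (13 − 23.49)²/23.49 = 110.0401/23.49 = 4.6846
2: (40 − 41.76)²/41.76 = 3.0976/41.76 = 0.0742
3: (38 − 54.81)²/54.81 = 282.5761/54.81 = 5.1556
4: (71 − 49.59)²/49.59 = 458.3881/49.59 = 9.2436
5+: (82 − 86.13)²/86.13 = 17.0569/86.13 = 0.1980
Sum = 45.940
df = 4. Since 45.940 > 9.488, we reject H₀.

45.940; reject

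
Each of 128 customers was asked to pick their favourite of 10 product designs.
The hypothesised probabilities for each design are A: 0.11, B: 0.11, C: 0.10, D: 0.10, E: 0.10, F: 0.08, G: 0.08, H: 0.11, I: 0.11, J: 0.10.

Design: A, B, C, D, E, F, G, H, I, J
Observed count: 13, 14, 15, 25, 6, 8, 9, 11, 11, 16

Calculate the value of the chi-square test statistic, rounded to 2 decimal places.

Expected counts E_i = n·p_i: 128×0.11 = 14.08, 128×0.11 = 14.08, 128×0.10 = 12.8, 128×0.10 = 12.8, 128×0.10 = 12.8, 128×0.08 = 10.24, 128×0.08 = 10.24, 128×0.11 = 14.08, 128×0.11 = 14.08, 128×0.10 = 12.8.
A: (13 − 14.08)²/14.08 = 1.1664/14.08 = 0.083
B: (14 − 14.08)²/14.08 = 0.0064/14.08 = 0.000
C: (15 − 12.8)²/12.8 = 4.84/12.8 = 0.378
D: (25 − 12.8)²/12.8 = 148.84/12.8 = 11.628
E: (6 − 12.8)²/12.8 = 46.24/12.8 = 3.613
F: (8 − 10.24)²/10.24 = 5.0176/10.24 = 0.490
G: (9 − 10.24)²/10.24 = 1.5376/10.24 = 0.150
H: (11 − 14.08)²/14.08 = 9.4864/14.08 = 0.674
I: (11 − 14.08)²/14.08 = 9.4864/14.08 = 0.674
J: (16 − 12.8)²/12.8 = 10.24/12.8 = 0.800
Sum = 18.49

18.49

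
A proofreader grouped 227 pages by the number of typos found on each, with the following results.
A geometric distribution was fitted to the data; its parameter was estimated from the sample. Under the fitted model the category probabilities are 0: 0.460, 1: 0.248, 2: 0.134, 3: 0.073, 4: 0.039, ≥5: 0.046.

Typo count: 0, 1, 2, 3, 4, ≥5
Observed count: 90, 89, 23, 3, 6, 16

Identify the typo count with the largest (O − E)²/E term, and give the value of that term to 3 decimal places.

Expected counts E_i = n·p_i: 227×0.460 = 104.42, 227×0.248 = 56.296, 227×0.134 = 30.418, 227×0.073 = 16.571, 227×0.039 = 8.853, 227×0.046 = 10.442.
0: (90 − 104.42)²/104.42 = 207.9364/104.42 = 1.9913
1: (89 − 56.296)²/56.296 = 1069.551616/56.296 = 18.9987
2: (23 − 30.418)²/30.418 = 55.026724/30.418 = 1.8090
3: (3 − 16.571)²/16.571 = 184.172041/16.571 = 11.1141
4: (6 − 8.853)²/8.853 = 8.139609/8.853 = 0.9194
≥5: (16 − 10.442)²/10.442 = 30.891364/10.442 = 2.9584
The largest term is for 1: 18.999.

1, 18.999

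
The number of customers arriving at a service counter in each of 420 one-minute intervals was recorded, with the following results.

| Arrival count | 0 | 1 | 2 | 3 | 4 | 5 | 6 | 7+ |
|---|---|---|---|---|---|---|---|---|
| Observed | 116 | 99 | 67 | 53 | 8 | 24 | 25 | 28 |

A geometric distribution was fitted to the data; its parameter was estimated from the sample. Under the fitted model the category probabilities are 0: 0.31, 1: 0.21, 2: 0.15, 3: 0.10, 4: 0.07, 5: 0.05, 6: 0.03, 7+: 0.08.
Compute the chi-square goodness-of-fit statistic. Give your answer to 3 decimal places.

35.148

Expected counts E_i = n·p_i: 420×0.31 = 130.2, 420×0.21 = 88.2, 420×0.15 = 63, 420×0.10 = 42, 420×0.07 = 29.4, 420×0.05 = 21, 420×0.03 = 12.6, 420×0.08 = 33.6.
cat         O        E   (O−E)²/E
0         116    130.2     1.5487
1          99     88.2     1.3224
2          67       63     0.2540
3          53       42     2.8810
4           8     29.4    15.5769
5          24       21     0.4286
6          25     12.6    12.2032
7+         28     33.6     0.9333
Sum = 35.148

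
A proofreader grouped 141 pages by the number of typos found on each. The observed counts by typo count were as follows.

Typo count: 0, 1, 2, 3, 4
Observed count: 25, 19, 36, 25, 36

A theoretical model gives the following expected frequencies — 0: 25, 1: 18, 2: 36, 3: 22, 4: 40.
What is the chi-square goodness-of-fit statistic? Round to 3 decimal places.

0.865

cat         O        E   (O−E)²/E
0          25       25     0.0000
1          19       18     0.0556
2          36       36     0.0000
3          25       22     0.4091
4          36       40     0.4000
Sum = 0.865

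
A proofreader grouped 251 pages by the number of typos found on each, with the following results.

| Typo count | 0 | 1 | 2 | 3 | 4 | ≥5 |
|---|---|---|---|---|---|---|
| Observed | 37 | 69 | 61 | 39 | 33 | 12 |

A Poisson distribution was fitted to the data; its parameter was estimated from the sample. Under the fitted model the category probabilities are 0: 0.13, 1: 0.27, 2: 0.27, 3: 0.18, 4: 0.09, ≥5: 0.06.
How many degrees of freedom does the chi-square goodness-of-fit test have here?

There are k = 6 categories and 1 parameter estimated from the data, so df = 6 − 1 − 1 = 4.

4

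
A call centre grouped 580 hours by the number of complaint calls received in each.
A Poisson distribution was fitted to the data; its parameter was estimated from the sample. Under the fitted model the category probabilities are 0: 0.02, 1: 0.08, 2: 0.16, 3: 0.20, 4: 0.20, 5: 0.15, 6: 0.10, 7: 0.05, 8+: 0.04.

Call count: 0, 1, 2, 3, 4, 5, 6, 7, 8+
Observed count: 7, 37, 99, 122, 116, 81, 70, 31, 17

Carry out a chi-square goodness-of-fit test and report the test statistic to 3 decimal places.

Expected counts E_i = n·p_i: 580×0.02 = 11.6, 580×0.08 = 46.4, 580×0.16 = 92.8, 580×0.20 = 116, 580×0.20 = 116, 580×0.15 = 87, 580×0.10 = 58, 580×0.05 = 29, 580×0.04 = 23.2.
χ² = (7−11.6)²/11.6 + (37−46.4)²/46.4 + (99−92.8)²/92.8 + (122−116)²/116 + (116−116)²/116 + (81−87)²/87 + (70−58)²/58 + (31−29)²/29 + (17−23.2)²/23.2
   = 1.8241 + 1.9043 + 0.4142 + 0.3103 + 0.0000 + 0.4138 + 2.4828 + 0.1379 + 1.6569
Sum = 9.144

9.144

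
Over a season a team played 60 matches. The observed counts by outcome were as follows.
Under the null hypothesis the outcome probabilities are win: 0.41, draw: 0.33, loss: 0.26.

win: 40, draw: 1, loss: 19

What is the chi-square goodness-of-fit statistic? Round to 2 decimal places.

28.23

Expected counts E_i = n·p_i: 60×0.41 = 24.6, 60×0.33 = 19.8, 60×0.26 = 15.6.
cat         O        E   (O−E)²/E
win        40     24.6      9.641
draw        1     19.8     17.851
loss       19     15.6      0.741
Sum = 28.23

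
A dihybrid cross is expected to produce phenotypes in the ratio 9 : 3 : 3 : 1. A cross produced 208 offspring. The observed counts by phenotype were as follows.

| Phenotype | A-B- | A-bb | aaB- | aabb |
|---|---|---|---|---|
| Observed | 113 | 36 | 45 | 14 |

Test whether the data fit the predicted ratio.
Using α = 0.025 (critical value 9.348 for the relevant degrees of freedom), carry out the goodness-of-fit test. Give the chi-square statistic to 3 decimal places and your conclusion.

Ratio total = 16. Expected counts: 208×9/16 = 117, 208×3/16 = 39, 208×3/16 = 39, 208×1/16 = 13.
χ² = (113−117)²/117 + (36−39)²/39 + (45−39)²/39 + (14−13)²/13
   = 0.1368 + 0.2308 + 0.9231 + 0.0769
Sum = 1.368
df = 3. Since 1.368 < 9.348, we do not reject H₀.

1.368; do not reject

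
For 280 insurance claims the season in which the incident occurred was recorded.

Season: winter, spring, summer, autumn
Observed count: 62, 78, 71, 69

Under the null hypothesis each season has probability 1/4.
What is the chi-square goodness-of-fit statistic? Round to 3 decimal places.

1.857

Expected count for each of the 4 categories: 280/4 = 70.
χ² = (62−70)²/70 + (78−70)²/70 + (71−70)²/70 + (69−70)²/70
   = 0.9143 + 0.9143 + 0.0143 + 0.0143
Sum = 1.857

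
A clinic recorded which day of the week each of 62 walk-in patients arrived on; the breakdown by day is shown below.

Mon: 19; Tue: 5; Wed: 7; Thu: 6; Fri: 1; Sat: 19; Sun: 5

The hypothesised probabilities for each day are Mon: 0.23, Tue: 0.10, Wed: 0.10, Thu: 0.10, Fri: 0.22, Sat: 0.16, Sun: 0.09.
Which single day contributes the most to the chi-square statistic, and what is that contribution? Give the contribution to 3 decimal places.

Fri, 11.713

Expected counts E_i = n·p_i: 62×0.23 = 14.26, 62×0.10 = 6.2, 62×0.10 = 6.2, 62×0.10 = 6.2, 62×0.22 = 13.64, 62×0.16 = 9.92, 62×0.09 = 5.58.
cat         O        E   (O−E)²/E
Mon        19    14.26     1.5756
Tue         5      6.2     0.2323
Wed         7      6.2     0.1032
Thu         6      6.2     0.0065
Fri         1    13.64    11.7133
Sat        19     9.92     8.3111
Sun         5     5.58     0.0603
The largest term is for Fri: 11.713.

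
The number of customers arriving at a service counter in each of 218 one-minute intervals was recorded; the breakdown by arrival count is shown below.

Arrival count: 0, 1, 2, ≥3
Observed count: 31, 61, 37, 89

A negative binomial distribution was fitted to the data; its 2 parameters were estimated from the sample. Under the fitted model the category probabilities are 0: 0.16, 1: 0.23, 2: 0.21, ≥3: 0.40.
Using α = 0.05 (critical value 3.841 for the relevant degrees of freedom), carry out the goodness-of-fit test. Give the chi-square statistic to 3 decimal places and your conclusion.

4.505; reject

Expected counts E_i = n·p_i: 218×0.16 = 34.88, 218×0.23 = 50.14, 218×0.21 = 45.78, 218×0.40 = 87.2.
cat         O        E   (O−E)²/E
0          31    34.88     0.4316
1          61    50.14     2.3522
2          37    45.78     1.6839
≥3         89     87.2     0.0372
Sum = 4.505
df = 1. Since 4.505 > 3.841, we reject H₀.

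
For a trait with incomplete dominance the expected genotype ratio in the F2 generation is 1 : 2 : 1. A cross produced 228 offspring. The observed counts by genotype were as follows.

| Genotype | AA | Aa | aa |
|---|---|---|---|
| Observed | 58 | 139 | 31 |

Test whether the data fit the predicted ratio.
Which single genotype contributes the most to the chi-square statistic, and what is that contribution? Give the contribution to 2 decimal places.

Ratio total = 4. Expected counts: 228×1/4 = 57, 228×2/4 = 114, 228×1/4 = 57.
cat         O        E   (O−E)²/E
AA         58       57      0.018
Aa        139      114      5.482
aa         31       57     11.860
The largest term is for aa: 11.86.

aa, 11.86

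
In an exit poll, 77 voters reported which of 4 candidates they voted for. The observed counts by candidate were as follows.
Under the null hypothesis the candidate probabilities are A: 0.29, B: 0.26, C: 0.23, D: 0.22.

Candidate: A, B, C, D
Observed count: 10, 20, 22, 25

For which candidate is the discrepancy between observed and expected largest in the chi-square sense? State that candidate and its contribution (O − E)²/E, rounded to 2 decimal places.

Expected counts E_i = n·p_i: 77×0.29 = 22.33, 77×0.26 = 20.02, 77×0.23 = 17.71, 77×0.22 = 16.94.
χ² = (10−22.33)²/22.33 + (20−20.02)²/20.02 + (22−17.71)²/17.71 + (25−16.94)²/16.94
   = 6.808 + 0.000 + 1.039 + 3.835
The largest term is for A: 6.81.

A, 6.81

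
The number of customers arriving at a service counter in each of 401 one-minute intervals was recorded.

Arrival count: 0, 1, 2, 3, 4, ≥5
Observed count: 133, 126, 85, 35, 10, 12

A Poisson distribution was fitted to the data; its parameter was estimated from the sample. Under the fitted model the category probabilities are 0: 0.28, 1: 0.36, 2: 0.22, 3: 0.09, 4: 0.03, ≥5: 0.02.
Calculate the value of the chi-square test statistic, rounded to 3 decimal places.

8.627

Expected counts E_i = n·p_i: 401×0.28 = 112.28, 401×0.36 = 144.36, 401×0.22 = 88.22, 401×0.09 = 36.09, 401×0.03 = 12.03, 401×0.02 = 8.02.
χ² = (133−112.28)²/112.28 + (126−144.36)²/144.36 + (85−88.22)²/88.22 + (35−36.09)²/36.09 + (10−12.03)²/12.03 + (12−8.02)²/8.02
   = 3.8236 + 2.3351 + 0.1175 + 0.0329 + 0.3426 + 1.9751
Sum = 8.627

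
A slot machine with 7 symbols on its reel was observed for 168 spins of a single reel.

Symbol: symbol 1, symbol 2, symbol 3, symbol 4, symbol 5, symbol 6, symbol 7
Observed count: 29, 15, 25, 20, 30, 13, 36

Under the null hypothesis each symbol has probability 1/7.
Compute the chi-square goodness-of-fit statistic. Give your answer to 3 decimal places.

Under H₀ each category has probability 1/7, so each expected count is 168/7 = 24.
χ² = (29−24)²/24 + (15−24)²/24 + (25−24)²/24 + (20−24)²/24 + (30−24)²/24 + (13−24)²/24 + (36−24)²/24
   = 1.0417 + 3.3750 + 0.0417 + 0.6667 + 1.5000 + 5.0417 + 6.0000
Sum = 17.667

17.667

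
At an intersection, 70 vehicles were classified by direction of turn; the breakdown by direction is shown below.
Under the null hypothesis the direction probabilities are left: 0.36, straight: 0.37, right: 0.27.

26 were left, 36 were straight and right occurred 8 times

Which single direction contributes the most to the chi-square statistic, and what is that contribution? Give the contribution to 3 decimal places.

Expected counts E_i = n·p_i: 70×0.36 = 25.2, 70×0.37 = 25.9, 70×0.27 = 18.9.
χ² = (26−25.2)²/25.2 + (36−25.9)²/25.9 + (8−18.9)²/18.9
   = 0.0254 + 3.9386 + 6.2862
The largest term is for right: 6.286.

right, 6.286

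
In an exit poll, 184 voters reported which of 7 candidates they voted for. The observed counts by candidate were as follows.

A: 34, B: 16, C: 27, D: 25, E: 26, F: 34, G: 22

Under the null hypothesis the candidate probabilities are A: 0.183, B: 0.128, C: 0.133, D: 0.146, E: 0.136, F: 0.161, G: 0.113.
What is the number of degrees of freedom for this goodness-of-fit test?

There are k = 7 categories and no parameters were estimated from the data, so df = 7 − 1 = 6.

6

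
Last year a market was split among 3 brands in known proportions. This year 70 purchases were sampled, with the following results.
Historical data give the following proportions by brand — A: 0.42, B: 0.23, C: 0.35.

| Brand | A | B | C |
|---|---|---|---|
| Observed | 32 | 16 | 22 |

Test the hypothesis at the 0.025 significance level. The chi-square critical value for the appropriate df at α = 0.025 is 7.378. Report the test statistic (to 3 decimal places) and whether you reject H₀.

0.486; do not reject

Expected counts E_i = n·p_i: 70×0.42 = 29.4, 70×0.23 = 16.1, 70×0.35 = 24.5.
χ² = (32−29.4)²/29.4 + (16−16.1)²/16.1 + (22−24.5)²/24.5
   = 0.2299 + 0.0006 + 0.2551
Sum = 0.486
df = 2. Since 0.486 < 7.378, we do not reject H₀.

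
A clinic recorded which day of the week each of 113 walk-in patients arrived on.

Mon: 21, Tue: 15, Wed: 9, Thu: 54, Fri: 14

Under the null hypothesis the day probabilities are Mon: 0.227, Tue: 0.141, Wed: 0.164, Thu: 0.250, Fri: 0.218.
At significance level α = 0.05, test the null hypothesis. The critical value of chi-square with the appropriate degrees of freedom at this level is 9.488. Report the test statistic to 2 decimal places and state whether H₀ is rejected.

Expected counts E_i = n·p_i: 113×0.227 = 25.651, 113×0.141 = 15.933, 113×0.164 = 18.532, 113×0.250 = 28.25, 113×0.218 = 24.634.
cat         O        E   (O−E)²/E
Mon        21   25.651      0.843
Tue        15   15.933      0.055
Wed         9   18.532      4.903
Thu        54    28.25     23.471
Fri        14   24.634      4.590
Sum = 33.86
df = 4. Since 33.86 > 9.488, we reject H₀.

33.86; reject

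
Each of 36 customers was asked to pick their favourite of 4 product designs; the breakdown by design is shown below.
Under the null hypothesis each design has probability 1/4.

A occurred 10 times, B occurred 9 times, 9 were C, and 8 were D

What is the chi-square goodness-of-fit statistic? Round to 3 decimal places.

0.222

Under H₀ each category has probability 1/4, so each expected count is 36/4 = 9.
cat         O        E   (O−E)²/E
A          10        9     0.1111
B           9        9     0.0000
C           9        9     0.0000
D           8        9     0.1111
Sum = 0.222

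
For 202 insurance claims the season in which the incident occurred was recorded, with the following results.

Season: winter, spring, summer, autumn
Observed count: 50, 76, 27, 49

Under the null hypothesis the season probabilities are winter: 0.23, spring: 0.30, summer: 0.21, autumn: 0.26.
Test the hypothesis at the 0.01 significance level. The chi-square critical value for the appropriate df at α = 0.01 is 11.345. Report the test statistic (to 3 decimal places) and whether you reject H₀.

10.024; do not reject

Expected counts E_i = n·p_i: 202×0.23 = 46.46, 202×0.30 = 60.6, 202×0.21 = 42.42, 202×0.26 = 52.52.
winter: (50 − 46.46)²/46.46 = 12.5316/46.46 = 0.2697
spring: (76 − 60.6)²/60.6 = 237.16/60.6 = 3.9135
summer: (27 − 42.42)²/42.42 = 237.7764/42.42 = 5.6053
autumn: (49 − 52.52)²/52.52 = 12.3904/52.52 = 0.2359
Sum = 10.024
df = 3. Since 10.024 < 11.345, we do not reject H₀.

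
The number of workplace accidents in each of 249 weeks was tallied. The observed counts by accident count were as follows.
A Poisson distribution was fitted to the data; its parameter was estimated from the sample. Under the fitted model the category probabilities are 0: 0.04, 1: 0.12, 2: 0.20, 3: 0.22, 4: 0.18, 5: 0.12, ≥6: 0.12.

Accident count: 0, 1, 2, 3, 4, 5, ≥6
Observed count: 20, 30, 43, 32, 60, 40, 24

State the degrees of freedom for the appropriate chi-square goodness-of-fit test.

There are k = 7 categories and 1 parameter estimated from the data, so df = 7 − 1 − 1 = 5.

5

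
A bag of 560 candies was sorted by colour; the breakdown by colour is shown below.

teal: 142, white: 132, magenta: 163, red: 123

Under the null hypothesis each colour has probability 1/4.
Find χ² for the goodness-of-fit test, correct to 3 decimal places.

Under H₀ each category has probability 1/4, so each expected count is 560/4 = 140.
teal: (142 − 140)²/140 = 4/140 = 0.0286
white: (132 − 140)²/140 = 64/140 = 0.4571
magenta: (163 − 140)²/140 = 529/140 = 3.7786
red: (123 − 140)²/140 = 289/140 = 2.0643
Sum = 6.329

6.329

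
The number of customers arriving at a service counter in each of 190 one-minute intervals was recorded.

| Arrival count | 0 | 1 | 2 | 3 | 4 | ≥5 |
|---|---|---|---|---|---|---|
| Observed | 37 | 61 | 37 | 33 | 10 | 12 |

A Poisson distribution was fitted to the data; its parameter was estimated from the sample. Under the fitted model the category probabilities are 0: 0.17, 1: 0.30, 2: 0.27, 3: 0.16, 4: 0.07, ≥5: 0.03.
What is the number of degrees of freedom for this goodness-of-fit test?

4

There are k = 6 categories and 1 parameter estimated from the data, so df = 6 − 1 − 1 = 4.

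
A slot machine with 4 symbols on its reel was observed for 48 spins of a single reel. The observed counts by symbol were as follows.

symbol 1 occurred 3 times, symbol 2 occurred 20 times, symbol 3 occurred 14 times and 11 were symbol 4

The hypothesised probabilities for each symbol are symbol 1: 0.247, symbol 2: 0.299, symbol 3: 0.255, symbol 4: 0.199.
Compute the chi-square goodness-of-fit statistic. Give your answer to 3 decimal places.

9.310

Expected counts E_i = n·p_i: 48×0.247 = 11.856, 48×0.299 = 14.352, 48×0.255 = 12.24, 48×0.199 = 9.552.
symbol 1: (3 − 11.856)²/11.856 = 78.428736/11.856 = 6.6151
symbol 2: (20 − 14.352)²/14.352 = 31.899904/14.352 = 2.2227
symbol 3: (14 − 12.24)²/12.24 = 3.0976/12.24 = 0.2531
symbol 4: (11 − 9.552)²/9.552 = 2.096704/9.552 = 0.2195
Sum = 9.310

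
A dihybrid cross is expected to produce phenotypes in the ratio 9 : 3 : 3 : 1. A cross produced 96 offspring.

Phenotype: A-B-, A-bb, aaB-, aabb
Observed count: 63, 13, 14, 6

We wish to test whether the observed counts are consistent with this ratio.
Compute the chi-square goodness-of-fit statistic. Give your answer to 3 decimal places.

3.778

Ratio total = 16. Expected counts: 96×9/16 = 54, 96×3/16 = 18, 96×3/16 = 18, 96×1/16 = 6.
cat         O        E   (O−E)²/E
A-B-       63       54     1.5000
A-bb       13       18     1.3889
aaB-       14       18     0.8889
aabb        6        6     0.0000
Sum = 3.778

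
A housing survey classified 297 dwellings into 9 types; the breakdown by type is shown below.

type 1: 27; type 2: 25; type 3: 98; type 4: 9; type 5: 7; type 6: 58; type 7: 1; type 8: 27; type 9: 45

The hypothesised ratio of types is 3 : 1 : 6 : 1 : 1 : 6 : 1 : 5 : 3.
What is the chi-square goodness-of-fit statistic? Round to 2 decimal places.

64.92

Ratio total = 27. Expected counts: 297×3/27 = 33, 297×1/27 = 11, 297×6/27 = 66, 297×1/27 = 11, 297×1/27 = 11, 297×6/27 = 66, 297×1/27 = 11, 297×5/27 = 55, 297×3/27 = 33.
type 1: (27 − 33)²/33 = 36/33 = 1.091
type 2: (25 − 11)²/11 = 196/11 = 17.818
type 3: (98 − 66)²/66 = 1024/66 = 15.515
type 4: (9 − 11)²/11 = 4/11 = 0.364
type 5: (7 − 11)²/11 = 16/11 = 1.455
type 6: (58 − 66)²/66 = 64/66 = 0.970
type 7: (1 − 11)²/11 = 100/11 = 9.091
type 8: (27 − 55)²/55 = 784/55 = 14.255
type 9: (45 − 33)²/33 = 144/33 = 4.364
Sum = 64.92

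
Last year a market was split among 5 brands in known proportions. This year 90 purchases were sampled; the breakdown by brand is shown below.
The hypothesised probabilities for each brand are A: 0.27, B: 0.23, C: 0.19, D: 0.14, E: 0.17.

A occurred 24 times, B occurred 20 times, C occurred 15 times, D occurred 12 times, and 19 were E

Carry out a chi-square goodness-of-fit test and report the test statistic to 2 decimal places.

1.21

Expected counts E_i = n·p_i: 90×0.27 = 24.3, 90×0.23 = 20.7, 90×0.19 = 17.1, 90×0.14 = 12.6, 90×0.17 = 15.3.
cat         O        E   (O−E)²/E
A          24     24.3      0.004
B          20     20.7      0.024
C          15     17.1      0.258
D          12     12.6      0.029
E          19     15.3      0.895
Sum = 1.21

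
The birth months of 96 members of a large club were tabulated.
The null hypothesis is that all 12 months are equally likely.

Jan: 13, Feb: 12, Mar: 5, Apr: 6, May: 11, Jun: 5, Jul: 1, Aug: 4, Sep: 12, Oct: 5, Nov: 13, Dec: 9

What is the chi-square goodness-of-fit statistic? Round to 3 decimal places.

Expected count for each of the 12 categories: 96/12 = 8.
cat         O        E   (O−E)²/E
Jan        13        8     3.1250
Feb        12        8     2.0000
Mar         5        8     1.1250
Apr         6        8     0.5000
May        11        8     1.1250
Jun         5        8     1.1250
Jul         1        8     6.1250
Aug         4        8     2.0000
Sep        12        8     2.0000
Oct         5        8     1.1250
Nov        13        8     3.1250
Dec         9        8     0.1250
Sum = 23.500

23.500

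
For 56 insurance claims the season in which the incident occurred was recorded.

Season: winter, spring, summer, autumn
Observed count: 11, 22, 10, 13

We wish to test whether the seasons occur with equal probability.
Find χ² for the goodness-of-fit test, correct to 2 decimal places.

6.43

Expected count for each of the 4 categories: 56/4 = 14.
cat         O        E   (O−E)²/E
winter     11       14      0.643
spring     22       14      4.571
summer     10       14      1.143
autumn     13       14      0.071
Sum = 6.43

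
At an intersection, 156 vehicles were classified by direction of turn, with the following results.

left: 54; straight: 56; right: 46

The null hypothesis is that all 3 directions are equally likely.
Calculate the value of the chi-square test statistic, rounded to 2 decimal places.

Expected count for each of the 3 categories: 156/3 = 52.
left: (54 − 52)²/52 = 4/52 = 0.077
straight: (56 − 52)²/52 = 16/52 = 0.308
right: (46 − 52)²/52 = 36/52 = 0.692
Sum = 1.08

1.08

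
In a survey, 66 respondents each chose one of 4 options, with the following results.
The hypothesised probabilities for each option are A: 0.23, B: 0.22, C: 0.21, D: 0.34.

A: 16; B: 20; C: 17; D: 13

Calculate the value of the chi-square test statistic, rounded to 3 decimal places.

6.795

Expected counts E_i = n·p_i: 66×0.23 = 15.18, 66×0.22 = 14.52, 66×0.21 = 13.86, 66×0.34 = 22.44.
χ² = (16−15.18)²/15.18 + (20−14.52)²/14.52 + (17−13.86)²/13.86 + (13−22.44)²/22.44
   = 0.0443 + 2.0682 + 0.7114 + 3.9712
Sum = 6.795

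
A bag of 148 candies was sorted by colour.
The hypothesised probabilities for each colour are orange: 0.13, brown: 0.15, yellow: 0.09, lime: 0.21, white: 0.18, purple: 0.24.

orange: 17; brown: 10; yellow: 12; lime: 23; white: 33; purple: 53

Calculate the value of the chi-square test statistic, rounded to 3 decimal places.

Expected counts E_i = n·p_i: 148×0.13 = 19.24, 148×0.15 = 22.2, 148×0.09 = 13.32, 148×0.21 = 31.08, 148×0.18 = 26.64, 148×0.24 = 35.52.
cat         O        E   (O−E)²/E
orange     17    19.24     0.2608
brown      10     22.2     6.7045
yellow     12    13.32     0.1308
lime       23    31.08     2.1006
white      33    26.64     1.5184
purple     53    35.52     8.6022
Sum = 19.317

19.317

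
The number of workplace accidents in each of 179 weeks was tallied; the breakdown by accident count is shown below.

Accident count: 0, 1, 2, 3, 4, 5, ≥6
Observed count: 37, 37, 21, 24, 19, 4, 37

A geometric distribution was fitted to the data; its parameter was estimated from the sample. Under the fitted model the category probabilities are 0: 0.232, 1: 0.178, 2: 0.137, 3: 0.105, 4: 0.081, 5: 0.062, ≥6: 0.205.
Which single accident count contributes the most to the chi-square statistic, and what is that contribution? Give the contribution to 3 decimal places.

Expected counts E_i = n·p_i: 179×0.232 = 41.528, 179×0.178 = 31.862, 179×0.137 = 24.523, 179×0.105 = 18.795, 179×0.081 = 14.499, 179×0.062 = 11.098, 179×0.205 = 36.695.
cat         O        E   (O−E)²/E
0          37   41.528     0.4937
1          37   31.862     0.8285
2          21   24.523     0.5061
3          24   18.795     1.4414
4          19   14.499     1.3973
5           4   11.098     4.5397
≥6         37   36.695     0.0025
The largest term is for 5: 4.540.

5, 4.540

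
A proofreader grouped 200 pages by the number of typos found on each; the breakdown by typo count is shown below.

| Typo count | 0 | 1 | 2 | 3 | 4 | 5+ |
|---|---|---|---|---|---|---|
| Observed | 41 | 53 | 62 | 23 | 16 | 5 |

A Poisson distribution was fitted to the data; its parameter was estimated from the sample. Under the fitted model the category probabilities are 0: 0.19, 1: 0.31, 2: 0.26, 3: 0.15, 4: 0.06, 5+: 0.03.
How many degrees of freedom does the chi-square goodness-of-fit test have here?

There are k = 6 categories and 1 parameter estimated from the data, so df = 6 − 1 − 1 = 4.

4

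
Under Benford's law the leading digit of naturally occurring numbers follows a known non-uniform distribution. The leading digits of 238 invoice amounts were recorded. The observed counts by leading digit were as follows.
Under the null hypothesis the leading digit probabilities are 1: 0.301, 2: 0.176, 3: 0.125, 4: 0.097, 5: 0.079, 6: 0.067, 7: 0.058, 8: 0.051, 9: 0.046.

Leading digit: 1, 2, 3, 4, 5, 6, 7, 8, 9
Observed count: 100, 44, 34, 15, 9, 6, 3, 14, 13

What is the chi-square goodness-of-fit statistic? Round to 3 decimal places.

35.214

Expected counts E_i = n·p_i: 238×0.301 = 71.638, 238×0.176 = 41.888, 238×0.125 = 29.75, 238×0.097 = 23.086, 238×0.079 = 18.802, 238×0.067 = 15.946, 238×0.058 = 13.804, 238×0.051 = 12.138, 238×0.046 = 10.948.
cat         O        E   (O−E)²/E
1         100   71.638    11.2287
2          44   41.888     0.1065
3          34    29.75     0.6071
4          15   23.086     2.8322
5           9   18.802     5.1101
6           6   15.946     6.2036
7           3   13.804     8.4560
8          14   12.138     0.2856
9          13   10.948     0.3846
Sum = 35.214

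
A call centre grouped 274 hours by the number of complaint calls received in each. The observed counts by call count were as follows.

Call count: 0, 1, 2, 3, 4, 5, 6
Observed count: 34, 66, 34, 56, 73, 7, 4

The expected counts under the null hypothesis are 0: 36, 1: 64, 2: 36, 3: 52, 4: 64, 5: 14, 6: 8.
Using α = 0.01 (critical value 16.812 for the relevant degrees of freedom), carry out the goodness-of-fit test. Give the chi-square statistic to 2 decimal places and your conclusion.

7.36; do not reject

cat         O        E   (O−E)²/E
0          34       36      0.111
1          66       64      0.063
2          34       36      0.111
3          56       52      0.308
4          73       64      1.266
5           7       14      3.500
6           4        8      2.000
Sum = 7.36
df = 6. Since 7.36 < 16.812, we do not reject H₀.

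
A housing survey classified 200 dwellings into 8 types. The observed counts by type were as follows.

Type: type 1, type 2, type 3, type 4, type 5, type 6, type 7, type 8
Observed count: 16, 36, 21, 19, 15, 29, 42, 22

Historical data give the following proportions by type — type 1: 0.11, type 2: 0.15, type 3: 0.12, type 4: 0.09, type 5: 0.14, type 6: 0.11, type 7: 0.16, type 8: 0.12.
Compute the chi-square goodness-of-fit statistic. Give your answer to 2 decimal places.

14.82

Expected counts E_i = n·p_i: 200×0.11 = 22, 200×0.15 = 30, 200×0.12 = 24, 200×0.09 = 18, 200×0.14 = 28, 200×0.11 = 22, 200×0.16 = 32, 200×0.12 = 24.
type 1: (16 − 22)²/22 = 36/22 = 1.636
type 2: (36 − 30)²/30 = 36/30 = 1.200
type 3: (21 − 24)²/24 = 9/24 = 0.375
type 4: (19 − 18)²/18 = 1/18 = 0.056
type 5: (15 − 28)²/28 = 169/28 = 6.036
type 6: (29 − 22)²/22 = 49/22 = 2.227
type 7: (42 − 32)²/32 = 100/32 = 3.125
type 8: (22 − 24)²/24 = 4/24 = 0.167
Sum = 14.82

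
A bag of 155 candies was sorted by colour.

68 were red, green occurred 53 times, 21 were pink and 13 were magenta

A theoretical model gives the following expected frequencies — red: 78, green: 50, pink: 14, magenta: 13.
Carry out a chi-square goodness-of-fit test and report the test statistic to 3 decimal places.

χ² = (68−78)²/78 + (53−50)²/50 + (21−14)²/14 + (13−13)²/13
   = 1.2821 + 0.1800 + 3.5000 + 0.0000
Sum = 4.962

4.962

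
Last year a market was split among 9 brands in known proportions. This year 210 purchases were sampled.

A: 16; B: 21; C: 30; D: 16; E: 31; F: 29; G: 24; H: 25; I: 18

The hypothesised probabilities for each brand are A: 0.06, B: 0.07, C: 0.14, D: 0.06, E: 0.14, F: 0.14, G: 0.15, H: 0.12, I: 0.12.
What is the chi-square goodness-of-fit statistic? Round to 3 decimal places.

Expected counts E_i = n·p_i: 210×0.06 = 12.6, 210×0.07 = 14.7, 210×0.14 = 29.4, 210×0.06 = 12.6, 210×0.14 = 29.4, 210×0.14 = 29.4, 210×0.15 = 31.5, 210×0.12 = 25.2, 210×0.12 = 25.2.
cat         O        E   (O−E)²/E
A          16     12.6     0.9175
B          21     14.7     2.7000
C          30     29.4     0.0122
D          16     12.6     0.9175
E          31     29.4     0.0871
F          29     29.4     0.0054
G          24     31.5     1.7857
H          25     25.2     0.0016
I          18     25.2     2.0571
Sum = 8.484

8.484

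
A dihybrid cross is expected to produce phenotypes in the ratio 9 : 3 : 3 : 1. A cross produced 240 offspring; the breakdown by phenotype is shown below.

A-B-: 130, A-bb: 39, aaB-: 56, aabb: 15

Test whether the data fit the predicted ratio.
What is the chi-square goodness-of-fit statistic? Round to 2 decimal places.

Ratio total = 16. Expected counts: 240×9/16 = 135, 240×3/16 = 45, 240×3/16 = 45, 240×1/16 = 15.
cat         O        E   (O−E)²/E
A-B-      130      135      0.185
A-bb       39       45      0.800
aaB-       56       45      2.689
aabb       15       15      0.000
Sum = 3.67

3.67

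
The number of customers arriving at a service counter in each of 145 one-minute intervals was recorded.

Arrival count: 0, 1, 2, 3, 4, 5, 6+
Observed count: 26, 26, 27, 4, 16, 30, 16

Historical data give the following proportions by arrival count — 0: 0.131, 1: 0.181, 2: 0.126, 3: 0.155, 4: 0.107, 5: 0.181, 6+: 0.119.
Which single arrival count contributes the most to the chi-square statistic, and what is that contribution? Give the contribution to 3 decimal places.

3, 15.187

Expected counts E_i = n·p_i: 145×0.131 = 18.995, 145×0.181 = 26.245, 145×0.126 = 18.27, 145×0.155 = 22.475, 145×0.107 = 15.515, 145×0.181 = 26.245, 145×0.119 = 17.255.
χ² = (26−18.995)²/18.995 + (26−26.245)²/26.245 + (27−18.27)²/18.27 + (4−22.475)²/22.475 + (16−15.515)²/15.515 + (30−26.245)²/26.245 + (16−17.255)²/17.255
   = 2.5833 + 0.0023 + 4.1715 + 15.1869 + 0.0152 + 0.5372 + 0.0913
The largest term is for 3: 15.187.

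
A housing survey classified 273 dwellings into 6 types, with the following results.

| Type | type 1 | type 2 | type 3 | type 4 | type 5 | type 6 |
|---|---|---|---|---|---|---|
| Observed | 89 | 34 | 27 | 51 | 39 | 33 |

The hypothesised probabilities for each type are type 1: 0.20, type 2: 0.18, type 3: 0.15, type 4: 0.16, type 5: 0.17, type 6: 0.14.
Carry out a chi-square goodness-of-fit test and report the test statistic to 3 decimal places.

34.213

Expected counts E_i = n·p_i: 273×0.20 = 54.6, 273×0.18 = 49.14, 273×0.15 = 40.95, 273×0.16 = 43.68, 273×0.17 = 46.41, 273×0.14 = 38.22.
cat         O        E   (O−E)²/E
type 1     89     54.6    21.6733
type 2     34    49.14     4.6646
type 3     27    40.95     4.7522
type 4     51    43.68     1.2267
type 5     39    46.41     1.1831
type 6     33    38.22     0.7129
Sum = 34.213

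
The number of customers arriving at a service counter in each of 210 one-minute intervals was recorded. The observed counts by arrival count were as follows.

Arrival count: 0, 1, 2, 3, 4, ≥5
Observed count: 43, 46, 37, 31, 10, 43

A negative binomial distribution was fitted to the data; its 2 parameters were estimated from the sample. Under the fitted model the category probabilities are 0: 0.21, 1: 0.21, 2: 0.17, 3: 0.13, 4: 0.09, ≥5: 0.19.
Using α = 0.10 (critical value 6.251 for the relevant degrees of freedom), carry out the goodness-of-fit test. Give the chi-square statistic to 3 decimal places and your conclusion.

5.090; do not reject

Expected counts E_i = n·p_i: 210×0.21 = 44.1, 210×0.21 = 44.1, 210×0.17 = 35.7, 210×0.13 = 27.3, 210×0.09 = 18.9, 210×0.19 = 39.9.
cat         O        E   (O−E)²/E
0          43     44.1     0.0274
1          46     44.1     0.0819
2          37     35.7     0.0473
3          31     27.3     0.5015
4          10     18.9     4.1910
≥5         43     39.9     0.2409
Sum = 5.090
df = 3. Since 5.090 < 6.251, we do not reject H₀.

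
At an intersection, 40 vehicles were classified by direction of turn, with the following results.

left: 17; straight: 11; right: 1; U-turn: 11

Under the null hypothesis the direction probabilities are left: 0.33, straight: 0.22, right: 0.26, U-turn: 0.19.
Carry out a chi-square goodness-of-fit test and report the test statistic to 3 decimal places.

11.661

Expected counts E_i = n·p_i: 40×0.33 = 13.2, 40×0.22 = 8.8, 40×0.26 = 10.4, 40×0.19 = 7.6.
cat           O        E   (O−E)²/E
left         17     13.2     1.0939
straight     11      8.8     0.5500
right         1     10.4     8.4962
U-turn       11      7.6     1.5211
Sum = 11.661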